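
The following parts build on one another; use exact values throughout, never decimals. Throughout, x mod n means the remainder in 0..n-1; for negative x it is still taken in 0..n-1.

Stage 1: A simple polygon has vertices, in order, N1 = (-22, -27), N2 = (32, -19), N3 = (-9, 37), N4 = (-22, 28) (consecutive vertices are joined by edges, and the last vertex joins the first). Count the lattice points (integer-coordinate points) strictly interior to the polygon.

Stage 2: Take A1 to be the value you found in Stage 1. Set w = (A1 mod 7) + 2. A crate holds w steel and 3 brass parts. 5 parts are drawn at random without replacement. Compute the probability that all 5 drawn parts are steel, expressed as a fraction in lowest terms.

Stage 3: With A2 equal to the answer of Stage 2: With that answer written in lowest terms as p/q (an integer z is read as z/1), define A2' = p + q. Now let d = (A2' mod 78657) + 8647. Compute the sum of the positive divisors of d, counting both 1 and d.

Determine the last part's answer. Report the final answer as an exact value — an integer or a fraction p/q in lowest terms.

Stage 1: cross terms: (-22*-19 - 32*-27)=1282, (32*37 - -9*-19)=1013, (-9*28 - -22*37)=562, (-22*-27 - -22*28)=1210; twice the area = |4067| = 4067; area = 4067/2; boundary points = 2 + 1 + 1 + 55 = 59; strictly interior points = area - boundary/2 + 1 = 2005; answer 2005
Stage 2: A1 = 2005; w = 5; total draws C(8,5) = 56; favorable C(5,5) = 1; P = 1/56; answer 1/56
Stage 3: A2 = 1/56; threaded value p + q = 57; d = 8704; 8704 = 2^9 * 17; sigma = (1 + 2 + 4 + 8 + 16 + 32 + 64 + 128 + 256 + 512) * (1 + 17) = 1023 * 18 = 18414; answer 18414

18414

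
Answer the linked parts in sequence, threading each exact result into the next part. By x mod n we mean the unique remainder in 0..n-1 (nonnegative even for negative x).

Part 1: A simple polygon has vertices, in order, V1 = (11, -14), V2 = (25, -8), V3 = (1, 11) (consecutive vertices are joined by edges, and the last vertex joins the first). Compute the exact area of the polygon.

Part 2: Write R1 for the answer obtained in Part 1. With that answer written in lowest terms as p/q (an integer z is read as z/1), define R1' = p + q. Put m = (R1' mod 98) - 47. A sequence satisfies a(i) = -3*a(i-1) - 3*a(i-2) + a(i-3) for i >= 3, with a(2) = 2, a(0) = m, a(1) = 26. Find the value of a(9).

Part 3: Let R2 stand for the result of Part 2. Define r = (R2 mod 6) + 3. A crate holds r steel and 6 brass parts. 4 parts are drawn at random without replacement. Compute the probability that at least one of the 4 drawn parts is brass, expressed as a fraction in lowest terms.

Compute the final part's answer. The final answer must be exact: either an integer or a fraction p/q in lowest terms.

Part 1: cross terms: (11*-8 - 25*-14)=262, (25*11 - 1*-8)=283, (1*-14 - 11*11)=-135; twice the area = |410| = 410; area = 205; answer 205
Part 2: R1 = 205; threaded value p + q = 206; m = -37; a(3) = -3*(2) - 3*(26) + 1*(-37) = -121; iterating: a(3)=-121, a(4)=383, a(5)=-784, a(6)=1082, a(7)=-511, a(8)=-2497, a(9)=10106; answer 10106
Part 3: R2 = 10106; r = 5; total draws C(11,4) = 330; complement C(5,4) = 5; favorable 330 - 5 = 325; P = 65/66; answer 65/66

65/66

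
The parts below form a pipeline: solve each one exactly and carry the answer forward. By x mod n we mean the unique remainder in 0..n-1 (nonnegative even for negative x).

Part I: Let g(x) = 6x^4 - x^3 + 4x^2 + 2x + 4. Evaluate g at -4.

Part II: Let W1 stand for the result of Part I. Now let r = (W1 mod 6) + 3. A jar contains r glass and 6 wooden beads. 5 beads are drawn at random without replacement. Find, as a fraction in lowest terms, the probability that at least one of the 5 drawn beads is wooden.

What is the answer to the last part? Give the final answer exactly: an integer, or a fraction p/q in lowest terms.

Part I: 6*(-4)^4 - 1*(-4)^3 + 4*(-4)^2 + 2*(-4)^1 + 4 = (1536) + (64) + (64) + (-8) + (4) = 1660; answer 1660
Part II: W1 = 1660; r = 7; total draws C(13,5) = 1287; complement C(7,5) = 21; favorable 1287 - 21 = 1266; P = 422/429; answer 422/429

422/429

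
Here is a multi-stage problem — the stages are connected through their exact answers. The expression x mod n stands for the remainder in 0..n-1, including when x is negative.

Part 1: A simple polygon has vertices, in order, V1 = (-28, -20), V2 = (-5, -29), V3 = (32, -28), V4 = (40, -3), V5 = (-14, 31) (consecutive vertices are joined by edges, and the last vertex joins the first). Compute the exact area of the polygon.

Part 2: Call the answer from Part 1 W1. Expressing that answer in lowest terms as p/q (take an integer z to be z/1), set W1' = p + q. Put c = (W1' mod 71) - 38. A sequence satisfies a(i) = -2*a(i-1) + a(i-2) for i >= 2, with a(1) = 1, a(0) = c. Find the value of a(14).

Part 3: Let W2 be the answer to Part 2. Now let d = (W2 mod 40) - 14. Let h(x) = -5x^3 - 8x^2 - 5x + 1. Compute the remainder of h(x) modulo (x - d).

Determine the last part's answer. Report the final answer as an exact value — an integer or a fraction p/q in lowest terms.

Part 1: cross terms: (-28*-29 - -5*-20)=712, (-5*-28 - 32*-29)=1068, (32*-3 - 40*-28)=1024, (40*31 - -14*-3)=1198, (-14*-20 - -28*31)=1148; twice the area = |5150| = 5150; area = 2575; answer 2575
Part 2: W1 = 2575; threaded value p + q = 2576; c = -18; a(2) = -2*(1) + 1*(-18) = -20; iterating: a(2)=-20, a(3)=41, a(4)=-102, a(5)=245, a(6)=-592, a(7)=1429, a(8)=-3450, a(9)=8329, a(10)=-20108, a(11)=48545, a(12)=-117198, a(13)=282941, a(14)=-683080; answer -683080
Part 3: W2 = -683080; d = -14; remainder = value at the root: -5*(-14)^3 - 8*(-14)^2 - 5*(-14)^1 + 1 = (13720) + (-1568) + (70) + (1) = 12223; answer 12223

12223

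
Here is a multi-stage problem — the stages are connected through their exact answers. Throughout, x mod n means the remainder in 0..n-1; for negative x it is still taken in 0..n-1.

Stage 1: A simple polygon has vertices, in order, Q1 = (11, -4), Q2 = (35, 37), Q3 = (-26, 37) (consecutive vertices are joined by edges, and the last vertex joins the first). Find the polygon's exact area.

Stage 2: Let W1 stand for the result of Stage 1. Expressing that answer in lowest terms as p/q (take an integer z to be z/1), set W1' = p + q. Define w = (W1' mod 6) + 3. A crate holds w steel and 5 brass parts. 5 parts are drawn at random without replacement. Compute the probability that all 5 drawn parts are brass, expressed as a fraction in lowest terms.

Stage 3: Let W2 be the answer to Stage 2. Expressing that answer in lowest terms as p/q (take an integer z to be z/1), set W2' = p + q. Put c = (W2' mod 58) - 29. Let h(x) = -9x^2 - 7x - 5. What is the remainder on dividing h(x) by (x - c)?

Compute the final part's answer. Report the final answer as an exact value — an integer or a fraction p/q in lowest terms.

Stage 1: cross terms: (11*37 - 35*-4)=547, (35*37 - -26*37)=2257, (-26*-4 - 11*37)=-303; twice the area = |2501| = 2501; area = 2501/2; answer 2501/2
Stage 2: W1 = 2501/2; threaded value p + q = 2503; w = 4; total draws C(9,5) = 126; favorable C(5,5) = 1; P = 1/126; answer 1/126
Stage 3: W2 = 1/126; threaded value p + q = 127; c = -18; remainder = value at the root: -9*(-18)^2 - 7*(-18)^1 - 5 = (-2916) + (126) + (-5) = -2795; answer -2795

-2795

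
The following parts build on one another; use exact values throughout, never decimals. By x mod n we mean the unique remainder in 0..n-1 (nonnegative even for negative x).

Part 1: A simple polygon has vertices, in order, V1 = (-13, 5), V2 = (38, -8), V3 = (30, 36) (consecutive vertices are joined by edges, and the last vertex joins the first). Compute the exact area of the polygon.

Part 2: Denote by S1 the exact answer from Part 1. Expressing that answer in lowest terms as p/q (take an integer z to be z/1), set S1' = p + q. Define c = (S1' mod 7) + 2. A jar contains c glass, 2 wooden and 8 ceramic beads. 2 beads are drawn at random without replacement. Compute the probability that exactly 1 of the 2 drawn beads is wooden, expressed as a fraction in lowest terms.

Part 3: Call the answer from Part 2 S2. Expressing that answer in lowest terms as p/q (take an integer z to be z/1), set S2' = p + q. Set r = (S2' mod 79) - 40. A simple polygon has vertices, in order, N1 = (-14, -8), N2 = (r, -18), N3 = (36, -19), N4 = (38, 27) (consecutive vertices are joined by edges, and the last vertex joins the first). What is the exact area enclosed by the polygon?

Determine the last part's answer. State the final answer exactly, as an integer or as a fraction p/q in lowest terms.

2635/2

Part 1: cross terms: (-13*-8 - 38*5)=-86, (38*36 - 30*-8)=1608, (30*5 - -13*36)=618; twice the area = |2140| = 2140; area = 1070; answer 1070
Part 2: S1 = 1070; threaded value p + q = 1071; c = 2; total draws C(12,2) = 66; favorable C(2,1)*C(10,1) = 20; P = 10/33; answer 10/33
Part 3: S2 = 10/33; threaded value p + q = 43; r = 3; cross terms: (-14*-18 - 3*-8)=276, (3*-19 - 36*-18)=591, (36*27 - 38*-19)=1694, (38*-8 - -14*27)=74; twice the area = |2635| = 2635; area = 2635/2; answer 2635/2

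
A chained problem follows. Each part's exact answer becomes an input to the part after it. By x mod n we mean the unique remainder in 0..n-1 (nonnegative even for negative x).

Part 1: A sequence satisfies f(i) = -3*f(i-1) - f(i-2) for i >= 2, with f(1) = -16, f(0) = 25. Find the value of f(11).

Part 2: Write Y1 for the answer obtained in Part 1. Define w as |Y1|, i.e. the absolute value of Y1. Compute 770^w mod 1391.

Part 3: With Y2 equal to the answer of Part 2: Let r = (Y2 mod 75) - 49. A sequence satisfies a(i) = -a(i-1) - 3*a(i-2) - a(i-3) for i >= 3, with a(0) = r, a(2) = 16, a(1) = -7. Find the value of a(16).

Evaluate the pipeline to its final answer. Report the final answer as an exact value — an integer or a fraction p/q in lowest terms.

Part 1: f(2) = -3*(-16) - 1*(25) = 23; iterating: f(2)=23, f(3)=-53, f(4)=136, f(5)=-355, f(6)=929, f(7)=-2432, f(8)=6367, f(9)=-16669, f(10)=43640, f(11)=-114251; answer -114251
Part 2: Y1 = -114251; w = 114251; squarings mod 1391: 770^1=770, 770^2=334, 770^4=276, 770^8=1062, 770^16=1134, 770^32=672, 770^64=900, 770^128=438, 770^256=1277, 770^512=477, 770^1024=796, 770^2048=711, 770^4096=588, 770^8192=776, 770^16384=1264, 770^32768=828, 770^65536=1212; 770^114251 = 770^1 * 770^2 * 770^8 * 770^64 * 770^512 * 770^1024 * 770^2048 * 770^4096 * 770^8192 * 770^32768 * 770^65536 = 815 (mod 1391); answer 815
Part 3: Y2 = 815; r = 16; a(3) = -1*(16) - 3*(-7) - 1*(16) = -11; iterating: a(3)=-11, a(4)=-30, a(5)=47, a(6)=54, a(7)=-165, a(8)=-44, a(9)=485, a(10)=-188, a(11)=-1223, a(12)=1302, a(13)=2555, a(14)=-5238, a(15)=-3729, a(16)=16888; answer 16888

16888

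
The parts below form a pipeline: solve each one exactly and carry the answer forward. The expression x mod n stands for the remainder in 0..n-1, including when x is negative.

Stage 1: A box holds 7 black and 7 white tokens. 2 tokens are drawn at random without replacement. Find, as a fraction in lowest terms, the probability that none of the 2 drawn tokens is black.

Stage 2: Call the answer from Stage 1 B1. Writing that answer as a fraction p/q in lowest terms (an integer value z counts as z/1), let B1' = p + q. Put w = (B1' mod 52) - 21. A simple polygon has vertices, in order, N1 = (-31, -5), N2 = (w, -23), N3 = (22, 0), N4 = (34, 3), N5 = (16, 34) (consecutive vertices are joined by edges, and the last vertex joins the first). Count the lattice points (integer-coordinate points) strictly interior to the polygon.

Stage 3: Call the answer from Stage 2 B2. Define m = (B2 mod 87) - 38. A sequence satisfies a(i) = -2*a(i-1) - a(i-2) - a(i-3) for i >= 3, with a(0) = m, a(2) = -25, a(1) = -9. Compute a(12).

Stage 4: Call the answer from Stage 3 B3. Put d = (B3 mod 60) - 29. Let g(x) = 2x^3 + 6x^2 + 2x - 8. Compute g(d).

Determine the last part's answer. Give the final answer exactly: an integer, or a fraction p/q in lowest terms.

48656

Stage 1: total draws C(14,2) = 91; favorable C(7,2) = 21; P = 3/13; answer 3/13
Stage 2: B1 = 3/13; threaded value p + q = 16; w = -5; cross terms: (-31*-23 - -5*-5)=688, (-5*0 - 22*-23)=506, (22*3 - 34*0)=66, (34*34 - 16*3)=1108, (16*-5 - -31*34)=974; twice the area = |3342| = 3342; area = 1671; boundary points = 2 + 1 + 3 + 1 + 1 = 8; strictly interior points = area - boundary/2 + 1 = 1668; answer 1668
Stage 3: B2 = 1668; m = -23; a(3) = -2*(-25) - 1*(-9) - 1*(-23) = 82; iterating: a(3)=82, a(4)=-130, a(5)=203, a(6)=-358, a(7)=643, a(8)=-1131, a(9)=1977, a(10)=-3466, a(11)=6086, a(12)=-10683; answer -10683
Stage 4: B3 = -10683; d = 28; 2*(28)^3 + 6*(28)^2 + 2*(28)^1 - 8 = (43904) + (4704) + (56) + (-8) = 48656; answer 48656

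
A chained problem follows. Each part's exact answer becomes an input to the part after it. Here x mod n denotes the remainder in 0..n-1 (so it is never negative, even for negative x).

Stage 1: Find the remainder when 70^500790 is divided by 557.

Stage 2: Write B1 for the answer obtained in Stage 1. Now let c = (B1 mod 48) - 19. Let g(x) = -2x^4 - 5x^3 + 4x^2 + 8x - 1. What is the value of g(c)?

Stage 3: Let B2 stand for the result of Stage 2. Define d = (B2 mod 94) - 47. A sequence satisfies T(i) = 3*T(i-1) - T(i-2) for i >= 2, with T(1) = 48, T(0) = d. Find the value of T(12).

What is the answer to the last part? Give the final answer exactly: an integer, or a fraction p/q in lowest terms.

Stage 1: squarings mod 557: 70^1=70, 70^2=444, 70^4=515, 70^8=93, 70^16=294, 70^32=101, 70^64=175, 70^128=547, 70^256=100, 70^512=531, 70^1024=119, 70^2048=236, 70^4096=553, 70^8192=16, 70^16384=256, 70^32768=367, 70^65536=452, 70^131072=442, 70^262144=414; 70^500790 = 70^2 * 70^4 * 70^16 * 70^32 * 70^1024 * 70^8192 * 70^32768 * 70^65536 * 70^131072 * 70^262144 = 197 (mod 557); answer 197
Stage 2: B1 = 197; c = -14; -2*(-14)^4 - 5*(-14)^3 + 4*(-14)^2 + 8*(-14)^1 - 1 = (-76832) + (13720) + (784) + (-112) + (-1) = -62441; answer -62441
Stage 3: B2 = -62441; d = 22; T(2) = 3*(48) - 1*(22) = 122; iterating: T(2)=122, T(3)=318, T(4)=832, T(5)=2178, T(6)=5702, T(7)=14928, T(8)=39082, T(9)=102318, T(10)=267872, T(11)=701298, T(12)=1836022; answer 1836022

1836022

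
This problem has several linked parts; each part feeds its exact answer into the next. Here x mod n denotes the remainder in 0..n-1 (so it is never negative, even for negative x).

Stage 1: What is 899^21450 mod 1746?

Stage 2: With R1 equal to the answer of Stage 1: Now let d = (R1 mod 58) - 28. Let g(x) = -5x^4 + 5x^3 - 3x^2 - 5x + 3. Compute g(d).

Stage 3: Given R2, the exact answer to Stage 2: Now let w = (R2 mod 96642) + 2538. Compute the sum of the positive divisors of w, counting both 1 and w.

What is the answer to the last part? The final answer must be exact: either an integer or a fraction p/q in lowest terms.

Stage 1: squarings mod 1746: 899^1=899, 899^2=1549, 899^4=397, 899^8=469, 899^16=1711, 899^32=1225, 899^64=811, 899^128=1225, 899^256=811, 899^512=1225, 899^1024=811, 899^2048=1225, 899^4096=811, 899^8192=1225, 899^16384=811; 899^21450 = 899^2 * 899^8 * 899^64 * 899^128 * 899^256 * 899^512 * 899^4096 * 899^16384 = 1279 (mod 1746); answer 1279
Stage 2: R1 = 1279; d = -25; -5*(-25)^4 + 5*(-25)^3 - 3*(-25)^2 - 5*(-25)^1 + 3 = (-1953125) + (-78125) + (-1875) + (125) + (3) = -2032997; answer -2032997
Stage 3: R2 = -2032997; w = 95665; 95665 = 5 * 19^2 * 53; sigma = (1 + 5) * (1 + 19 + 361) * (1 + 53) = 6 * 381 * 54 = 123444; answer 123444

123444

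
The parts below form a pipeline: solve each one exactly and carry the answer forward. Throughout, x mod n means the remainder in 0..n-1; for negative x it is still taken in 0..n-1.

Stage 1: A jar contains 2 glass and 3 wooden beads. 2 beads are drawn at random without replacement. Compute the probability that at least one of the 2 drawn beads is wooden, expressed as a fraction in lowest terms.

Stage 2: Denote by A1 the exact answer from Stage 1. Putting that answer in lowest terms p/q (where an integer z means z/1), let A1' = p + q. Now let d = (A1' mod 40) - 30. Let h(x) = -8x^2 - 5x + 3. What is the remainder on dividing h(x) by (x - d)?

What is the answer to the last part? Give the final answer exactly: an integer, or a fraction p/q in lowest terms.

Stage 1: total draws C(5,2) = 10; complement C(2,2) = 1; favorable 10 - 1 = 9; P = 9/10; answer 9/10
Stage 2: A1 = 9/10; threaded value p + q = 19; d = -11; remainder = value at the root: -8*(-11)^2 - 5*(-11)^1 + 3 = (-968) + (55) + (3) = -910; answer -910

-910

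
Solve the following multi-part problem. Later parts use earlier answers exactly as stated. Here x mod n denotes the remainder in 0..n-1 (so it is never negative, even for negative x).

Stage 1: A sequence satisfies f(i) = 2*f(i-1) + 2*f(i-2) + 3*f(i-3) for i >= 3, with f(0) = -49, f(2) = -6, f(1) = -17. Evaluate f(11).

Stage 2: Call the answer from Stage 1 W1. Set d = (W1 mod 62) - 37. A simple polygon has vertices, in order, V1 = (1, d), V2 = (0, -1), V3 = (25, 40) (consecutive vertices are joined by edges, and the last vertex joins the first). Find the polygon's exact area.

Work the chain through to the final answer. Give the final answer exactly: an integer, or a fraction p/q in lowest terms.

Stage 1: f(3) = 2*(-6) + 2*(-17) + 3*(-49) = -193; iterating: f(3)=-193, f(4)=-449, f(5)=-1302, f(6)=-4081, f(7)=-12113, f(8)=-36294, f(9)=-109057, f(10)=-327041, f(11)=-981078; answer -981078
Stage 2: W1 = -981078; d = -27; cross terms: (1*-1 - 0*-27)=-1, (0*40 - 25*-1)=25, (25*-27 - 1*40)=-715; twice the area = |-691| = 691; area = 691/2; answer 691/2

691/2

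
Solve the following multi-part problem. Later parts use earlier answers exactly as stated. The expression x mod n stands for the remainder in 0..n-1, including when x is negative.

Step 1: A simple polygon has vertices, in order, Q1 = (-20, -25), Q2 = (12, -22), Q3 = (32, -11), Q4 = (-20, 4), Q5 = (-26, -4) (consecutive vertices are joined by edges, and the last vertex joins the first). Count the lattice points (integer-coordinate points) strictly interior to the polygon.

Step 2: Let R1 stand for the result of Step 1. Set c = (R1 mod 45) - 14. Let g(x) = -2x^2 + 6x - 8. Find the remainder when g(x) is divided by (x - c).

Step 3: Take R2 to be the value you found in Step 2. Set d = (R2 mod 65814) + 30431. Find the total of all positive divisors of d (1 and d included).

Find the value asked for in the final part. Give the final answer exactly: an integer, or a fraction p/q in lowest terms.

Step 1: cross terms: (-20*-22 - 12*-25)=740, (12*-11 - 32*-22)=572, (32*4 - -20*-11)=-92, (-20*-4 - -26*4)=184, (-26*-25 - -20*-4)=570; twice the area = |1974| = 1974; area = 987; boundary points = 1 + 1 + 1 + 2 + 3 = 8; strictly interior points = area - boundary/2 + 1 = 984; answer 984
Step 2: R1 = 984; c = 25; remainder = value at the root: -2*(25)^2 + 6*(25)^1 - 8 = (-1250) + (150) + (-8) = -1108; answer -1108
Step 3: R2 = -1108; d = 95137; 95137 = 7 * 13591; sigma = (1 + 7) * (1 + 13591) = 8 * 13592 = 108736; answer 108736

108736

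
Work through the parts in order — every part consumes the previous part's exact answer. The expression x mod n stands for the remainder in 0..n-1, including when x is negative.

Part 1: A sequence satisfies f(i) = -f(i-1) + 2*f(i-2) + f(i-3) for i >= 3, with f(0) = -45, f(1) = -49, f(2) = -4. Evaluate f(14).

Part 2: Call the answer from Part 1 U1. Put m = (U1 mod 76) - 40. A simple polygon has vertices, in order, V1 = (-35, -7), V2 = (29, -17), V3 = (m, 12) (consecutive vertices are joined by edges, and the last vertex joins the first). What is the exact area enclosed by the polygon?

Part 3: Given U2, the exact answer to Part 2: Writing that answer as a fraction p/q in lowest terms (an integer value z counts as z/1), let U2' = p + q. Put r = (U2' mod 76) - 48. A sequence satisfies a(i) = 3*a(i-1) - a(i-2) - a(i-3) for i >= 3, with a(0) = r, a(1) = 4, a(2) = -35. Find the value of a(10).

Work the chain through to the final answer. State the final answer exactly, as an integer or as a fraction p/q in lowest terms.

Part 1: f(3) = -1*(-4) + 2*(-49) + 1*(-45) = -139; iterating: f(3)=-139, f(4)=82, f(5)=-364, f(6)=389, f(7)=-1035, f(8)=1449, f(9)=-3130, f(10)=4993, f(11)=-9804, f(12)=16660, f(13)=-31275, f(14)=54791; answer 54791
Part 2: U1 = 54791; m = 31; cross terms: (-35*-17 - 29*-7)=798, (29*12 - 31*-17)=875, (31*-7 - -35*12)=203; twice the area = |1876| = 1876; area = 938; answer 938
Part 3: U2 = 938; threaded value p + q = 939; r = -21; a(3) = 3*(-35) - 1*(4) - 1*(-21) = -88; iterating: a(3)=-88, a(4)=-233, a(5)=-576, a(6)=-1407, a(7)=-3412, a(8)=-8253, a(9)=-19940, a(10)=-48155; answer -48155

-48155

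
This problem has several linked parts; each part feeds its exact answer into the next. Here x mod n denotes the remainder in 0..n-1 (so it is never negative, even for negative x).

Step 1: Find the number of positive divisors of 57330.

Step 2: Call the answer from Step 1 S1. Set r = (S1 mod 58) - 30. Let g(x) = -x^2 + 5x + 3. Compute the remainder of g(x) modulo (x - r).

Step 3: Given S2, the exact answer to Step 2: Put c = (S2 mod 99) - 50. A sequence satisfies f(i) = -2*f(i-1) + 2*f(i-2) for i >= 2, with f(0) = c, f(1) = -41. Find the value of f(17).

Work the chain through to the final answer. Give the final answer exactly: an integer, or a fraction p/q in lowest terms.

Step 1: 57330 = 2 * 3^2 * 5 * 7^2 * 13; number of divisors = (1+1) * (2+1) * (1+1) * (2+1) * (1+1) = 72; answer 72
Step 2: S1 = 72; r = -16; remainder = value at the root: -1*(-16)^2 + 5*(-16)^1 + 3 = (-256) + (-80) + (3) = -333; answer -333
Step 3: S2 = -333; c = 13; f(2) = -2*(-41) + 2*(13) = 108; iterating: f(2)=108, f(3)=-298, f(4)=812, f(5)=-2220, f(6)=6064, f(7)=-16568, f(8)=45264, f(9)=-123664, f(10)=337856, f(11)=-923040, f(12)=2521792, f(13)=-6889664, f(14)=18822912, f(15)=-51425152, f(16)=140496128, f(17)=-383842560; answer -383842560

-383842560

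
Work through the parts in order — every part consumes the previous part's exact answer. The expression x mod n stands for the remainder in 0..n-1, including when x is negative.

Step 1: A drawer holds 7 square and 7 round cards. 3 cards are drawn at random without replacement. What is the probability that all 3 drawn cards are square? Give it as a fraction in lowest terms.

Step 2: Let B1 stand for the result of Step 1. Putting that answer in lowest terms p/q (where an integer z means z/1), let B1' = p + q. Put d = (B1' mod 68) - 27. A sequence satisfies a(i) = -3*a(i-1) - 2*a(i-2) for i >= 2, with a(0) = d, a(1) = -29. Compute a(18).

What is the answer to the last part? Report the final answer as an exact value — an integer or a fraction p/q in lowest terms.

-262113

Step 1: total draws C(14,3) = 364; favorable C(7,3) = 35; P = 5/52; answer 5/52
Step 2: B1 = 5/52; threaded value p + q = 57; d = 30; a(2) = -3*(-29) - 2*(30) = 27; iterating: a(2)=27, a(3)=-23, a(4)=15, a(5)=1, a(6)=-33, a(7)=97, a(8)=-225, a(9)=481, a(10)=-993, a(11)=2017, a(12)=-4065, a(13)=8161, a(14)=-16353, a(15)=32737, a(16)=-65505, a(17)=131041, a(18)=-262113; answer -262113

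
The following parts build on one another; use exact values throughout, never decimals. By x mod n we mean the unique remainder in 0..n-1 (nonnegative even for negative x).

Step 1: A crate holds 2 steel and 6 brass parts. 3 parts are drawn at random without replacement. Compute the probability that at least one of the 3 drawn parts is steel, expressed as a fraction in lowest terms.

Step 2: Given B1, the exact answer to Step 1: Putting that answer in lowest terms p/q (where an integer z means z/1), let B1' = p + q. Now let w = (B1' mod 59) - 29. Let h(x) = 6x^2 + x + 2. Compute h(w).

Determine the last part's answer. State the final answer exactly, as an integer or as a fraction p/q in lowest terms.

Step 1: total draws C(8,3) = 56; complement C(6,3) = 20; favorable 56 - 20 = 36; P = 9/14; answer 9/14
Step 2: B1 = 9/14; threaded value p + q = 23; w = -6; 6*(-6)^2 + 1*(-6)^1 + 2 = (216) + (-6) + (2) = 212; answer 212

212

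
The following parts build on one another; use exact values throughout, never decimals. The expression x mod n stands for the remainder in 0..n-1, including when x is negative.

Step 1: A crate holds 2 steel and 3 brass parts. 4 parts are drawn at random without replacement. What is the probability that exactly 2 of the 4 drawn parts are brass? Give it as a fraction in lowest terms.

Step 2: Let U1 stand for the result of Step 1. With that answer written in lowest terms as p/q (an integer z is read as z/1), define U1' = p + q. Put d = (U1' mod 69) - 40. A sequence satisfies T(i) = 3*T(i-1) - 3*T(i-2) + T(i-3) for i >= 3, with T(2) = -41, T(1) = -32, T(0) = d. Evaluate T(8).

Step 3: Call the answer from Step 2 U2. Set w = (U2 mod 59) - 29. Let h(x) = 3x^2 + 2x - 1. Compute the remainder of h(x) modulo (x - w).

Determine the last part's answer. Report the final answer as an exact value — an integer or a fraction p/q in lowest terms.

Step 1: total draws C(5,4) = 5; favorable C(3,2)*C(2,2) = 3; P = 3/5; answer 3/5
Step 2: U1 = 3/5; threaded value p + q = 8; d = -32; T(3) = 3*(-41) - 3*(-32) + 1*(-32) = -59; iterating: T(3)=-59, T(4)=-86, T(5)=-122, T(6)=-167, T(7)=-221, T(8)=-284; answer -284
Step 3: U2 = -284; w = -18; remainder = value at the root: 3*(-18)^2 + 2*(-18)^1 - 1 = (972) + (-36) + (-1) = 935; answer 935

935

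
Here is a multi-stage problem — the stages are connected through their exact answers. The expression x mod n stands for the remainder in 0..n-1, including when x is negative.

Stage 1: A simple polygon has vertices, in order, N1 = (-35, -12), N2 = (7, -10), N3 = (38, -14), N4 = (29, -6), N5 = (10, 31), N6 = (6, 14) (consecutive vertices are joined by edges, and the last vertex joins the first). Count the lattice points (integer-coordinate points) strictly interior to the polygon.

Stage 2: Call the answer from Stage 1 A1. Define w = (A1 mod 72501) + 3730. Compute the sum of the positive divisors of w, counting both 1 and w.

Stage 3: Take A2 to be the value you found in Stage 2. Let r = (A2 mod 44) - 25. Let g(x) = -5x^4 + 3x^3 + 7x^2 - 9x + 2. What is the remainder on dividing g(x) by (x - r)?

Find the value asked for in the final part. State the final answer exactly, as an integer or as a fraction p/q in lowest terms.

Stage 1: cross terms: (-35*-10 - 7*-12)=434, (7*-14 - 38*-10)=282, (38*-6 - 29*-14)=178, (29*31 - 10*-6)=959, (10*14 - 6*31)=-46, (6*-12 - -35*14)=418; twice the area = |2225| = 2225; area = 2225/2; boundary points = 2 + 1 + 1 + 1 + 1 + 1 = 7; strictly interior points = area - boundary/2 + 1 = 1110; answer 1110
Stage 2: A1 = 1110; w = 4840; 4840 = 2^3 * 5 * 11^2; sigma = (1 + 2 + 4 + 8) * (1 + 5) * (1 + 11 + 121) = 15 * 6 * 133 = 11970; answer 11970
Stage 3: A2 = 11970; r = -23; remainder = value at the root: -5*(-23)^4 + 3*(-23)^3 + 7*(-23)^2 - 9*(-23)^1 + 2 = (-1399205) + (-36501) + (3703) + (207) + (2) = -1431794; answer -1431794

-1431794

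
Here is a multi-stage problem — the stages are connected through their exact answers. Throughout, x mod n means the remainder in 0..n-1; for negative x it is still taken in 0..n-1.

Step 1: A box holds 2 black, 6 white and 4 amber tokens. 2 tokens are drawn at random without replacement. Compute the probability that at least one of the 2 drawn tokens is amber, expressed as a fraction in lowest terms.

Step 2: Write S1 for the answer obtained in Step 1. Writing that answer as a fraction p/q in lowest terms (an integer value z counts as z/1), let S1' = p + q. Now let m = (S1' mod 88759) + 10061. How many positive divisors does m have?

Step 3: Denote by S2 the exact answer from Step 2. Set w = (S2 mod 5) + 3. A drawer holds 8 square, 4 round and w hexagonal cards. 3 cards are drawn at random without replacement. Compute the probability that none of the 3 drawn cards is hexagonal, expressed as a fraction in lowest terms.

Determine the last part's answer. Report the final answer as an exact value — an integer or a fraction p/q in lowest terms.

Step 1: total draws C(12,2) = 66; complement C(8,2) = 28; favorable 66 - 28 = 38; P = 19/33; answer 19/33
Step 2: S1 = 19/33; threaded value p + q = 52; m = 10113; 10113 = 3 * 3371; number of divisors = (1+1) * (1+1) = 4; answer 4
Step 3: S2 = 4; w = 7; total draws C(19,3) = 969; favorable C(12,3) = 220; P = 220/969; answer 220/969

220/969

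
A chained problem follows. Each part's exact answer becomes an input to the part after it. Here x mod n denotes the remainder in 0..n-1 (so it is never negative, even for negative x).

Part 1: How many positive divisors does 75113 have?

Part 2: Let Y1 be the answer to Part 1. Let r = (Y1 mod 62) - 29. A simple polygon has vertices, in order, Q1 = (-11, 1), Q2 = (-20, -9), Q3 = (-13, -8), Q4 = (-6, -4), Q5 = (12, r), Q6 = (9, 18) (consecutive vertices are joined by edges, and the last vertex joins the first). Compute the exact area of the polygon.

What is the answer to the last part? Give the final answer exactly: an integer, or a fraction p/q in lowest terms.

Part 1: 75113 = 31 * 2423; number of divisors = (1+1) * (1+1) = 4; answer 4
Part 2: Y1 = 4; r = -25; cross terms: (-11*-9 - -20*1)=119, (-20*-8 - -13*-9)=43, (-13*-4 - -6*-8)=4, (-6*-25 - 12*-4)=198, (12*18 - 9*-25)=441, (9*1 - -11*18)=207; twice the area = |1012| = 1012; area = 506; answer 506

506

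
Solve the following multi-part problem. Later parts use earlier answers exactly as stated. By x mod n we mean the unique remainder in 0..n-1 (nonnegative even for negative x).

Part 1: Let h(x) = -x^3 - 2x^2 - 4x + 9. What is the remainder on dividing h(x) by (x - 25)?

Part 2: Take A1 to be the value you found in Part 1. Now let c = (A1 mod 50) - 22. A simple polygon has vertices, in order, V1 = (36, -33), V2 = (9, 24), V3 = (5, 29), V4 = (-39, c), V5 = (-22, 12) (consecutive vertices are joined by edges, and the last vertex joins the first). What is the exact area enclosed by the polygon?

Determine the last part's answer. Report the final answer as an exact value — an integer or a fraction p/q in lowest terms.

Part 1: remainder = value at the root: -1*(25)^3 - 2*(25)^2 - 4*(25)^1 + 9 = (-15625) + (-1250) + (-100) + (9) = -16966; answer -16966
Part 2: A1 = -16966; c = 12; cross terms: (36*24 - 9*-33)=1161, (9*29 - 5*24)=141, (5*12 - -39*29)=1191, (-39*12 - -22*12)=-204, (-22*-33 - 36*12)=294; twice the area = |2583| = 2583; area = 2583/2; answer 2583/2

2583/2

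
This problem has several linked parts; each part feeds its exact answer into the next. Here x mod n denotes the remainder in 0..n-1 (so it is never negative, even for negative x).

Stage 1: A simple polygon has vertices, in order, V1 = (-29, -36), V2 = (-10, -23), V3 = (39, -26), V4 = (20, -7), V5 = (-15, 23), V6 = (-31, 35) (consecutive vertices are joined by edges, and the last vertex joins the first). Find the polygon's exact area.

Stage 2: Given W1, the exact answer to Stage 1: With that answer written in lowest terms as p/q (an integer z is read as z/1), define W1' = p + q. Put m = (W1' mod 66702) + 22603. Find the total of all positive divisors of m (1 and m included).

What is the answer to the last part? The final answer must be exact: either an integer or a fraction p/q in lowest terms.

48600

Stage 1: cross terms: (-29*-23 - -10*-36)=307, (-10*-26 - 39*-23)=1157, (39*-7 - 20*-26)=247, (20*23 - -15*-7)=355, (-15*35 - -31*23)=188, (-31*-36 - -29*35)=2131; twice the area = |4385| = 4385; area = 4385/2; answer 4385/2
Stage 2: W1 = 4385/2; threaded value p + q = 4387; m = 26990; 26990 = 2 * 5 * 2699; sigma = (1 + 2) * (1 + 5) * (1 + 2699) = 3 * 6 * 2700 = 48600; answer 48600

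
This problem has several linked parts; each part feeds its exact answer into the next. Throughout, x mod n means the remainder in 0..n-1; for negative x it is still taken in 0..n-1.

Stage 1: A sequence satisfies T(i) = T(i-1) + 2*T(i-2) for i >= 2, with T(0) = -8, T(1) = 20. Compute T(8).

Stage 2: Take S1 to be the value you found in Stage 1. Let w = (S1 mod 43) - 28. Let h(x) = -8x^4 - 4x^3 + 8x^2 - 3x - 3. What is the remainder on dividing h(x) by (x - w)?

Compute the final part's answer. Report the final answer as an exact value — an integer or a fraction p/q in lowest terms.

-4288

Stage 1: T(2) = 1*(20) + 2*(-8) = 4; iterating: T(2)=4, T(3)=44, T(4)=52, T(5)=140, T(6)=244, T(7)=524, T(8)=1012; answer 1012
Stage 2: S1 = 1012; w = -5; remainder = value at the root: -8*(-5)^4 - 4*(-5)^3 + 8*(-5)^2 - 3*(-5)^1 - 3 = (-5000) + (500) + (200) + (15) + (-3) = -4288; answer -4288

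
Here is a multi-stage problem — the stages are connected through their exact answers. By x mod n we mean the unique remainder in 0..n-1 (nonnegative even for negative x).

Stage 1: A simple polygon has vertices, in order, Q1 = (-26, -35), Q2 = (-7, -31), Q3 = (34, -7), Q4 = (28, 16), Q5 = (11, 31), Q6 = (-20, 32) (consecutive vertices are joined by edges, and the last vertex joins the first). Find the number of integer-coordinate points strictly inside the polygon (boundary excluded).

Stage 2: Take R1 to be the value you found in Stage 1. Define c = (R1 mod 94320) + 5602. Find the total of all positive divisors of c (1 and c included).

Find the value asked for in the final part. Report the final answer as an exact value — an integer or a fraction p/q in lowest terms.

Stage 1: cross terms: (-26*-31 - -7*-35)=561, (-7*-7 - 34*-31)=1103, (34*16 - 28*-7)=740, (28*31 - 11*16)=692, (11*32 - -20*31)=972, (-20*-35 - -26*32)=1532; twice the area = |5600| = 5600; area = 2800; boundary points = 1 + 1 + 1 + 1 + 1 + 1 = 6; strictly interior points = area - boundary/2 + 1 = 2798; answer 2798
Stage 2: R1 = 2798; c = 8400; 8400 = 2^4 * 3 * 5^2 * 7; sigma = (1 + 2 + 4 + 8 + 16) * (1 + 3) * (1 + 5 + 25) * (1 + 7) = 31 * 4 * 31 * 8 = 30752; answer 30752

30752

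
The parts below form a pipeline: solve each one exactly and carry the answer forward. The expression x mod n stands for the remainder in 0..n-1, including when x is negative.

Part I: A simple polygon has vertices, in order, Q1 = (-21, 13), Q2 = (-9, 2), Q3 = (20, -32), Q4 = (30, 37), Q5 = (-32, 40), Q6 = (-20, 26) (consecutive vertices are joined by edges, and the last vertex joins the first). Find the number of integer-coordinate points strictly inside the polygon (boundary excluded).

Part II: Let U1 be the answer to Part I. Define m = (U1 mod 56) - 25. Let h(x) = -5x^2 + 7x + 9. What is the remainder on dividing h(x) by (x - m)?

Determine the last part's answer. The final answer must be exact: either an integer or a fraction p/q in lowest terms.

Part I: cross terms: (-21*2 - -9*13)=75, (-9*-32 - 20*2)=248, (20*37 - 30*-32)=1700, (30*40 - -32*37)=2384, (-32*26 - -20*40)=-32, (-20*13 - -21*26)=286; twice the area = |4661| = 4661; area = 4661/2; boundary points = 1 + 1 + 1 + 1 + 2 + 1 = 7; strictly interior points = area - boundary/2 + 1 = 2328; answer 2328
Part II: U1 = 2328; m = 7; remainder = value at the root: -5*(7)^2 + 7*(7)^1 + 9 = (-245) + (49) + (9) = -187; answer -187

-187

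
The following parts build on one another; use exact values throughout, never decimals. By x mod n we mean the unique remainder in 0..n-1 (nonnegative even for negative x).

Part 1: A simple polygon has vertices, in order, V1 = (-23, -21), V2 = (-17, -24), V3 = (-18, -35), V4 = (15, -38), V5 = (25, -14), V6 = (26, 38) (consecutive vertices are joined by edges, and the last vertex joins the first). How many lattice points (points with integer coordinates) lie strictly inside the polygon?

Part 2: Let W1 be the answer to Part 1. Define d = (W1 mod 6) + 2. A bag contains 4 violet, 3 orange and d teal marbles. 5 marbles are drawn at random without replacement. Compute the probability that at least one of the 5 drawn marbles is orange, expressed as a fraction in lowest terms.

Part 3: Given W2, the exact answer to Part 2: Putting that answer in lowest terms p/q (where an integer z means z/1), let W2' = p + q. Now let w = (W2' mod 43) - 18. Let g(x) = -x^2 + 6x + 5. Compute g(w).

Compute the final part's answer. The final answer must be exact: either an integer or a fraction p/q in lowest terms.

10

Part 1: cross terms: (-23*-24 - -17*-21)=195, (-17*-35 - -18*-24)=163, (-18*-38 - 15*-35)=1209, (15*-14 - 25*-38)=740, (25*38 - 26*-14)=1314, (26*-21 - -23*38)=328; twice the area = |3949| = 3949; area = 3949/2; boundary points = 3 + 1 + 3 + 2 + 1 + 1 = 11; strictly interior points = area - boundary/2 + 1 = 1970; answer 1970
Part 2: W1 = 1970; d = 4; total draws C(11,5) = 462; complement C(8,5) = 56; favorable 462 - 56 = 406; P = 29/33; answer 29/33
Part 3: W2 = 29/33; threaded value p + q = 62; w = 1; -1*(1)^2 + 6*(1)^1 + 5 = (-1) + (6) + (5) = 10; answer 10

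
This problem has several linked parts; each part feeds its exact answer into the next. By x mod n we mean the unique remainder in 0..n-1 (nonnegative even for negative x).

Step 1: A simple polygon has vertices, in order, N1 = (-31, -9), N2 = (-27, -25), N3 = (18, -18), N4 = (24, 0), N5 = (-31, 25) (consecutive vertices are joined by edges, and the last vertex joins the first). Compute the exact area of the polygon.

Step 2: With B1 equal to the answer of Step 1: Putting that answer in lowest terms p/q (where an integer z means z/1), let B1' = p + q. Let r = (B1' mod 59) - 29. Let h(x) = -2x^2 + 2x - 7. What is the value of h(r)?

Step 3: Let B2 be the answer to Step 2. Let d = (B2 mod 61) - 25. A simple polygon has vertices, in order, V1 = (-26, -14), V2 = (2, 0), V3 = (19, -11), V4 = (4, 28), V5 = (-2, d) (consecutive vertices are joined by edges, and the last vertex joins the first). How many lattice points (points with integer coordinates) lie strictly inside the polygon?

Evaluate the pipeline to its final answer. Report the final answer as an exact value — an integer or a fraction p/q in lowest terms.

623

Step 1: cross terms: (-31*-25 - -27*-9)=532, (-27*-18 - 18*-25)=936, (18*0 - 24*-18)=432, (24*25 - -31*0)=600, (-31*-9 - -31*25)=1054; twice the area = |3554| = 3554; area = 1777; answer 1777
Step 2: B1 = 1777; threaded value p + q = 1778; r = -21; -2*(-21)^2 + 2*(-21)^1 - 7 = (-882) + (-42) + (-7) = -931; answer -931
Step 3: B2 = -931; d = 20; cross terms: (-26*0 - 2*-14)=28, (2*-11 - 19*0)=-22, (19*28 - 4*-11)=576, (4*20 - -2*28)=136, (-2*-14 - -26*20)=548; twice the area = |1266| = 1266; area = 633; boundary points = 14 + 1 + 3 + 2 + 2 = 22; strictly interior points = area - boundary/2 + 1 = 623; answer 623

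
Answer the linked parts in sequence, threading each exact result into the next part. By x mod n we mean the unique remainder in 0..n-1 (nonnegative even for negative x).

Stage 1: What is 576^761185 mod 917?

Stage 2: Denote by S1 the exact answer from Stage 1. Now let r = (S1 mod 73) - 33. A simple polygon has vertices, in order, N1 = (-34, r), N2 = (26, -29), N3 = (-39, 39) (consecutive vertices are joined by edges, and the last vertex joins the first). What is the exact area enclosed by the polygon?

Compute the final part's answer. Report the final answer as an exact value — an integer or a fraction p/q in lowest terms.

1520

Stage 1: squarings mod 917: 576^1=576, 576^2=739, 576^4=506, 576^8=193, 576^16=569, 576^32=60, 576^64=849, 576^128=39, 576^256=604, 576^512=767, 576^1024=492, 576^2048=893, 576^4096=576, 576^8192=739, 576^16384=506, 576^32768=193, 576^65536=569, 576^131072=60, 576^262144=849, 576^524288=39; 576^761185 = 576^1 * 576^32 * 576^64 * 576^256 * 576^1024 * 576^2048 * 576^4096 * 576^32768 * 576^65536 * 576^131072 * 576^524288 = 604 (mod 917); answer 604
Stage 2: S1 = 604; r = -13; cross terms: (-34*-29 - 26*-13)=1324, (26*39 - -39*-29)=-117, (-39*-13 - -34*39)=1833; twice the area = |3040| = 3040; area = 1520; answer 1520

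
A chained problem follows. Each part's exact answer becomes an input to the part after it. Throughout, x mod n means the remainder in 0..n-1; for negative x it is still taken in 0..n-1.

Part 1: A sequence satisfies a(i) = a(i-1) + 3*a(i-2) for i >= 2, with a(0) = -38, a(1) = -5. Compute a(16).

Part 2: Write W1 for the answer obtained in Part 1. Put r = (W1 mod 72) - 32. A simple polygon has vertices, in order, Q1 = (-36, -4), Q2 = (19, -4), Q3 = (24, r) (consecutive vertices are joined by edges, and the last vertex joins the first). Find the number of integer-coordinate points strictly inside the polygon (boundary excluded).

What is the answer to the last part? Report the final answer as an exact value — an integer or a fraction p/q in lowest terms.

Part 1: a(2) = 1*(-5) + 3*(-38) = -119; iterating: a(2)=-119, a(3)=-134, a(4)=-491, a(5)=-893, a(6)=-2366, a(7)=-5045, a(8)=-12143, a(9)=-27278, a(10)=-63707, a(11)=-145541, a(12)=-336662, a(13)=-773285, a(14)=-1783271, a(15)=-4103126, a(16)=-9452939; answer -9452939
Part 2: W1 = -9452939; r = -19; cross terms: (-36*-4 - 19*-4)=220, (19*-19 - 24*-4)=-265, (24*-4 - -36*-19)=-780; twice the area = |-825| = 825; area = 825/2; boundary points = 55 + 5 + 15 = 75; strictly interior points = area - boundary/2 + 1 = 376; answer 376

376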